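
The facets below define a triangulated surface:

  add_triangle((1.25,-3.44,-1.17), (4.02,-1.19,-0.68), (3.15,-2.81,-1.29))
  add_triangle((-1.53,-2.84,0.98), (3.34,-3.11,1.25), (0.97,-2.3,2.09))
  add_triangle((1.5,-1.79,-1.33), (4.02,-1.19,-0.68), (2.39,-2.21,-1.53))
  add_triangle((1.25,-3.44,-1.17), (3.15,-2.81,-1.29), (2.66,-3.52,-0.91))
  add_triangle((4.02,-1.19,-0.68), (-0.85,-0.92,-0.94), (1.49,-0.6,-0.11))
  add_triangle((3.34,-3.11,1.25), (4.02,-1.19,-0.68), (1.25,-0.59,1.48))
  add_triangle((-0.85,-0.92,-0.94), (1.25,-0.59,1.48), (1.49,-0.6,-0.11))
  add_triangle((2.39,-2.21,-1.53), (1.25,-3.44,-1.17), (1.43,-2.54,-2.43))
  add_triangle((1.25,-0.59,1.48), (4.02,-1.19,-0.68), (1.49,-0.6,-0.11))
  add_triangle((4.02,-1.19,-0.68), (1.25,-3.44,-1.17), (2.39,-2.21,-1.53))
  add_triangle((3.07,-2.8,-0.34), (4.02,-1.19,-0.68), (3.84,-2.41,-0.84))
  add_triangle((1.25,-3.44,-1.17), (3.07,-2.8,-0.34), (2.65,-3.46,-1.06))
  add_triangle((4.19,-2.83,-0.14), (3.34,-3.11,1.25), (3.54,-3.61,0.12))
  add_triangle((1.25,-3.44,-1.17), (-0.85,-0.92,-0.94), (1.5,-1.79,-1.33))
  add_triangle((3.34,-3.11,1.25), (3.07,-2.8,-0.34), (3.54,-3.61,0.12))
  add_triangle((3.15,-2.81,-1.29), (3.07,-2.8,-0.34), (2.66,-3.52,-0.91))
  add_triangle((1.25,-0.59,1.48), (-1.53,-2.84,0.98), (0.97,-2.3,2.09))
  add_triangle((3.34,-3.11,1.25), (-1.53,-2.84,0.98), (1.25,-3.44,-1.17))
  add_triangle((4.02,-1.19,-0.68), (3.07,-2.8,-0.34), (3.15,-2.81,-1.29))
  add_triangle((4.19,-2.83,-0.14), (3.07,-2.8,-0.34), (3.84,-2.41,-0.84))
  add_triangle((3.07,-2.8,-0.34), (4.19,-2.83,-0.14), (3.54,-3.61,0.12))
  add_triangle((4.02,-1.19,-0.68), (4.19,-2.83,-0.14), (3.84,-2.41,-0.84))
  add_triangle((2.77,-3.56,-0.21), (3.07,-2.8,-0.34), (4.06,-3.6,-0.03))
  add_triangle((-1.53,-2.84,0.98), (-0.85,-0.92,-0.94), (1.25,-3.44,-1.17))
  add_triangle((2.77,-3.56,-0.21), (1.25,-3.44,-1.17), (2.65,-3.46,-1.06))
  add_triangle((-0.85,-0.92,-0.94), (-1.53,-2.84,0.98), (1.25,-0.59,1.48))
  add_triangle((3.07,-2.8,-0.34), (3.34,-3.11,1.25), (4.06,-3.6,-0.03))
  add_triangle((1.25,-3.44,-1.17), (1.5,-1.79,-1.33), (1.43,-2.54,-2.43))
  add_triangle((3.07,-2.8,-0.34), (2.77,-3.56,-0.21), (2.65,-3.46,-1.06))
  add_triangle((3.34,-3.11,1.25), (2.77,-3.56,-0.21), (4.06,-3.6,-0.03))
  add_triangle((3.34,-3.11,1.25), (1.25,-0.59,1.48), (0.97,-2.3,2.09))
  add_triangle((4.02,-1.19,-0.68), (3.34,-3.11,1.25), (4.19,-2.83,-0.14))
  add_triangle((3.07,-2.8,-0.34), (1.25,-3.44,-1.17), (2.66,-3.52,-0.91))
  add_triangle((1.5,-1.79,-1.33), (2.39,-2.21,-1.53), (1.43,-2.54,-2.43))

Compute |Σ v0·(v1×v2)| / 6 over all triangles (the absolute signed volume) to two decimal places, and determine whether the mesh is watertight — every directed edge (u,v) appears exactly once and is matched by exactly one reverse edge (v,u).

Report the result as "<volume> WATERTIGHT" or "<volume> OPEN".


Per-triangle v0·(v1×v2)/6:
  t1: -0.3516
  t2: +2.8926
  t3: +0.0683
  t4: +0.6152
  t5: -0.2269
  t6: +2.1365
  t7: -0.5144
  t8: +1.1987
  t9: -0.1592
  t10: +1.3505
  t11: -0.3943
  t12: -0.3515
  t13: +1.0170
  t14: +0.7951
  t15: -0.2994
  t16: +0.5466
  t17: +0.3726
  t18: +5.8553
  t19: +1.1850
  t20: +0.3915
  t21: +0.3230
  t22: +0.6880
  t23: +0.2270
  t24: +2.2424
  t25: +0.7003
  t26: -0.7191
  t27: -0.0990
  t28: -0.5532
  t29: +0.4570
  t30: +0.9711
  t31: +1.3388
  t32: +1.1247
  t33: +0.1468
  t34: -0.0638
Σ = +22.9119 → |volume| = 22.91

Directed edges: 102 total; 6 unmatched, e.g. (1.5,-1.79,-1.33)→(4.02,-1.19,-0.68) → open.

22.91 OPEN


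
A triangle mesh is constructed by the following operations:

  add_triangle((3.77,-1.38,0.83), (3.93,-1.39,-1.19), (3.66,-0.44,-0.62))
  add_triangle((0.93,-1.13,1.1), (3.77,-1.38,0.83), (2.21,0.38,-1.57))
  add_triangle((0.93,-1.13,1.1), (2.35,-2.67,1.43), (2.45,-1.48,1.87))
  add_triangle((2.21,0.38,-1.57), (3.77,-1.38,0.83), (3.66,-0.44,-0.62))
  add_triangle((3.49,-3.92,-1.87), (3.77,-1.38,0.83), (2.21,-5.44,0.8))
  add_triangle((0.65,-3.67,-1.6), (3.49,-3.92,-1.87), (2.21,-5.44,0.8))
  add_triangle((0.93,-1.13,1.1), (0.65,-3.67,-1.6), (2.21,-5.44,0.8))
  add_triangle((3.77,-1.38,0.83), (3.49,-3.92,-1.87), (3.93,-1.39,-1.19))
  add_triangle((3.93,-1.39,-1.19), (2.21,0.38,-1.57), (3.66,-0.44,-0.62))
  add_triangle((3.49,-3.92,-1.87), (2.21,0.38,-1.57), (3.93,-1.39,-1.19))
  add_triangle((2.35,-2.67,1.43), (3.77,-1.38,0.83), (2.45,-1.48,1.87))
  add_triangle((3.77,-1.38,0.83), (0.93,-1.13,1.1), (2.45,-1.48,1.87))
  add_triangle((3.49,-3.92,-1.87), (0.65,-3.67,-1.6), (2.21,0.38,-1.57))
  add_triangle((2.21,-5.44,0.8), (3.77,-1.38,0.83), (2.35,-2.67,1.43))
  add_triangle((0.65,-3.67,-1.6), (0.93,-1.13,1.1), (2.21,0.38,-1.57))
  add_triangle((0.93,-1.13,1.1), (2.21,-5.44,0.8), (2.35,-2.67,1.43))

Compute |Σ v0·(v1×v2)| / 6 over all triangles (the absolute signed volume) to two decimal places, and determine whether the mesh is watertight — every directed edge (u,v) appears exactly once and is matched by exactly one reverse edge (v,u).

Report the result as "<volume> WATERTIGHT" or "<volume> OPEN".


24.59 WATERTIGHT

Per-triangle v0·(v1×v2)/6:
  t1: +1.1184
  t2: -0.3515
  t3: +0.2836
  t4: -0.0975
  t5: +8.1976
  t6: +5.5465
  t7: -0.2016
  t8: +3.4929
  t9: +0.8757
  t10: +2.2034
  t11: +1.1787
  t12: -0.3321
  t13: +2.7438
  t14: +2.2992
  t15: -2.9933
  t16: +0.6284
Σ = +24.5920 → |volume| = 24.59

Directed edges: 48 total, each appears once with its reverse present → watertight.


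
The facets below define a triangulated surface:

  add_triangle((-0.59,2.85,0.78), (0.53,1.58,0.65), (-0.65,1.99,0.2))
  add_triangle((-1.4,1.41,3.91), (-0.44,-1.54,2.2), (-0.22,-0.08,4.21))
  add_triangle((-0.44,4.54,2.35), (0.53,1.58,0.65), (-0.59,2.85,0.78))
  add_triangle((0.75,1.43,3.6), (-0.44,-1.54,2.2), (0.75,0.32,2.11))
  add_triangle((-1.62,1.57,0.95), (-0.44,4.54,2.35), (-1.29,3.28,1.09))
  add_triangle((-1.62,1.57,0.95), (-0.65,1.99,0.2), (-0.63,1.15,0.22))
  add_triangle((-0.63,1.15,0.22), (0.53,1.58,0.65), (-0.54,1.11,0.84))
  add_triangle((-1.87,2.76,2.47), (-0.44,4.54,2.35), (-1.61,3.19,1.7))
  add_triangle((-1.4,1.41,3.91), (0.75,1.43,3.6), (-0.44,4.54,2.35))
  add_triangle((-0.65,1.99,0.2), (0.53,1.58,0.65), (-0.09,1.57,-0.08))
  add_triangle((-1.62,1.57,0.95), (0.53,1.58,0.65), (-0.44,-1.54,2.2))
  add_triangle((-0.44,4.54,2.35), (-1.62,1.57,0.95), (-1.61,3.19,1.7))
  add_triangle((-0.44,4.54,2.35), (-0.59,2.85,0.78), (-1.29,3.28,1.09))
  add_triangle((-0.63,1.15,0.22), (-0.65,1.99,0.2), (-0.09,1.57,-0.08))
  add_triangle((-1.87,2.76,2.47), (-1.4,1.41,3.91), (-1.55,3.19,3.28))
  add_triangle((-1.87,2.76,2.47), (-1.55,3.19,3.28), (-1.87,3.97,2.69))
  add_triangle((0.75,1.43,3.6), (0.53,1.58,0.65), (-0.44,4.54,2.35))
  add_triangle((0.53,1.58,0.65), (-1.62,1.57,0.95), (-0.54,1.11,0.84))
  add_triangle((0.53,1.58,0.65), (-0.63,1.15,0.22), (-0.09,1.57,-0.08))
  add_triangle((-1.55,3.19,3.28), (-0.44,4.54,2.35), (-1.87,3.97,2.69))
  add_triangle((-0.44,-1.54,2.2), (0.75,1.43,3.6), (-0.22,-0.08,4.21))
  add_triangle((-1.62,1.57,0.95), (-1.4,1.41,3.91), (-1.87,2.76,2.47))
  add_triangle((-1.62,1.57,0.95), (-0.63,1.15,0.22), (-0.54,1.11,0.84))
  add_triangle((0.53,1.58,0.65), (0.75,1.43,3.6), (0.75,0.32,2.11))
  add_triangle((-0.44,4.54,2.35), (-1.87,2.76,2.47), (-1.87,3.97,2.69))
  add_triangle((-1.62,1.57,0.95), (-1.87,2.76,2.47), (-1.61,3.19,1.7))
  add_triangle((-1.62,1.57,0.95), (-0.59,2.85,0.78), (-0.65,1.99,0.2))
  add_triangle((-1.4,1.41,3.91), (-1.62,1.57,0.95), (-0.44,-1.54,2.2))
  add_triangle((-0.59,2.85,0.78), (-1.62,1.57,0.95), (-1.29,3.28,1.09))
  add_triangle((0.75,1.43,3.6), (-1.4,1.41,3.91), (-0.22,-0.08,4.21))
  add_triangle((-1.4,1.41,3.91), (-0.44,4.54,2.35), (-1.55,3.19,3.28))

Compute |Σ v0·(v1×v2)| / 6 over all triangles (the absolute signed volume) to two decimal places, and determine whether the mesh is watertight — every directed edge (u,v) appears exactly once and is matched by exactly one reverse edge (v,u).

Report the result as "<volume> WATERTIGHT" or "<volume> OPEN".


Per-triangle v0·(v1×v2)/6:
  t1: +0.1157
  t2: +1.5955
  t3: +0.3992
  t4: +0.7289
  t5: +0.7761
  t6: +0.0285
  t7: -0.1633
  t8: +0.9659
  t9: +4.8720
  t10: +0.1514
  t11: -1.6079
  t12: -0.0810
  t13: +0.3671
  t14: +0.0054
  t15: +0.8317
  t16: +0.4030
  t17: +1.5911
  t18: +0.1436
  t19: -0.1531
  t20: +1.2342
  t21: +0.6444
  t22: +0.7707
  t23: -0.0999
  t24: +0.3689
  t25: -0.4003
  t26: +0.4109
  t27: +0.2708
  t28: +1.6680
  t29: -0.0327
  t30: +2.2342
  t31: +1.4288
Σ = +19.4677 → |volume| = 19.47

Directed edges: 93 total; 3 unmatched, e.g. (-0.44,-1.54,2.2)→(0.75,0.32,2.11) → open.

19.47 OPEN


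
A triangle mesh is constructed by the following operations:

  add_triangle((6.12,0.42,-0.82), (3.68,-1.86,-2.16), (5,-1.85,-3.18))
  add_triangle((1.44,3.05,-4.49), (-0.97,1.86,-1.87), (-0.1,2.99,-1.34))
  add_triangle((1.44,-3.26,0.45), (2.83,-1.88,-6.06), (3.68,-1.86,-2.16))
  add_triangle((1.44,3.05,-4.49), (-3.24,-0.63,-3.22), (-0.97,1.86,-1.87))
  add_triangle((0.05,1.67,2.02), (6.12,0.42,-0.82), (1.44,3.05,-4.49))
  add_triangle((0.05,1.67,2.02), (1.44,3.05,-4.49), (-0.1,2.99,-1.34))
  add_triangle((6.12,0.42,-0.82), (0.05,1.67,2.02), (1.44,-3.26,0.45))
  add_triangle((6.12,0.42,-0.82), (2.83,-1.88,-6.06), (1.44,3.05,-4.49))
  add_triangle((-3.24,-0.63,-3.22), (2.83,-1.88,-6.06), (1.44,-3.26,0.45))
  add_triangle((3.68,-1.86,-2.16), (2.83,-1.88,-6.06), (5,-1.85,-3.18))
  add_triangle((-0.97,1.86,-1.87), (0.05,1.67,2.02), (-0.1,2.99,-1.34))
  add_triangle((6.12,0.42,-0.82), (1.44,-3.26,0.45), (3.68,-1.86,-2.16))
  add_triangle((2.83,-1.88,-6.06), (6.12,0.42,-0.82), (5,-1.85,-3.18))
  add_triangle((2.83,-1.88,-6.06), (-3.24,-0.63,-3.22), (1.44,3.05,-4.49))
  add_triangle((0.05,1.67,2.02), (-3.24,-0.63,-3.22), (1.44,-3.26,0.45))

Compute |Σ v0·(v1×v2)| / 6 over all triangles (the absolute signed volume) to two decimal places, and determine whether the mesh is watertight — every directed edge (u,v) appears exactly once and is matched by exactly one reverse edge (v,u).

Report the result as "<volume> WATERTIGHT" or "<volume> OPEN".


Per-triangle v0·(v1×v2)/6:
  t1: +1.6798
  t2: +2.2093
  t3: +7.1890
  t4: +5.1951
  t5: +13.4053
  t6: +2.2921
  t7: +8.0364
  t8: +26.1917
  t9: +15.6732
  t10: +1.8946
  t11: +1.1977
  t12: +7.0963
  t13: +7.3974
  t14: +21.0421
  t15: +2.8868
Σ = +123.3868 → |volume| = 123.39

Directed edges: 45 total; 3 unmatched, e.g. (-3.24,-0.63,-3.22)→(-0.97,1.86,-1.87) → open.

123.39 OPEN


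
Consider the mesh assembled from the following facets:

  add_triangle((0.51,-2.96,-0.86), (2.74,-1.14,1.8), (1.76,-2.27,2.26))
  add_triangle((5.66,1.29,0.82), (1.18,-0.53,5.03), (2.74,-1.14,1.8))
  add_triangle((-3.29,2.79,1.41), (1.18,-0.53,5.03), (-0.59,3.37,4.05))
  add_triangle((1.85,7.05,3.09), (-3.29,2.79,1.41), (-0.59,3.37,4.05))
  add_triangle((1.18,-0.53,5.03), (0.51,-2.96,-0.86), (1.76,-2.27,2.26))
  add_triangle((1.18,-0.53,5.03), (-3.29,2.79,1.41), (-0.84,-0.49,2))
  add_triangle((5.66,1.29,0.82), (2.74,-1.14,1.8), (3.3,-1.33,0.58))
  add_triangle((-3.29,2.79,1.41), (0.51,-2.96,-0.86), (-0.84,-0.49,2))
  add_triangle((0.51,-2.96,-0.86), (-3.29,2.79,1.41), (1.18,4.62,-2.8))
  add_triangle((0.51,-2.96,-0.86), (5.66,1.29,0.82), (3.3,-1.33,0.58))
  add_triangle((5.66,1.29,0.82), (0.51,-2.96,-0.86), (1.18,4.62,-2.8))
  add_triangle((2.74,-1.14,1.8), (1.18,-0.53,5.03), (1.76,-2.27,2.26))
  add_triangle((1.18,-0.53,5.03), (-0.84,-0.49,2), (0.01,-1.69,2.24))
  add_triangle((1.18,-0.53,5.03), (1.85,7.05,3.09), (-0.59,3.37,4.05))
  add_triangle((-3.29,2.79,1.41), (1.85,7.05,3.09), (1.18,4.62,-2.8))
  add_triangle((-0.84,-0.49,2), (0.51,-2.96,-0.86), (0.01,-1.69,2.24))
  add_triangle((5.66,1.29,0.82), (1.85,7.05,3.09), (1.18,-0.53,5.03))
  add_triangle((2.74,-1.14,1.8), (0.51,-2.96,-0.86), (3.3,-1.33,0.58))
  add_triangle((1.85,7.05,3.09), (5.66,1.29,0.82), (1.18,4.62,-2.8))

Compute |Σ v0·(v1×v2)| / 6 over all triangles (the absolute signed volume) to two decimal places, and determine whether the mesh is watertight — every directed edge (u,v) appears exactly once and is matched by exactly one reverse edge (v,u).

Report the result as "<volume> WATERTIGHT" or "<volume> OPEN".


165.84 OPEN

Per-triangle v0·(v1×v2)/6:
  t1: +2.2243
  t2: +7.0305
  t3: +7.7307
  t4: +11.8355
  t5: +1.9328
  t6: +4.0729
  t7: +2.5861
  t8: +2.6958
  t9: +5.1566
  t10: +2.1300
  t11: +12.4546
  t12: +2.9682
  t13: +1.4751
  t14: +13.1039
  t15: +22.8098
  t16: +0.9483
  t17: +32.5092
  t18: +2.0160
  t19: +30.1594
Σ = +165.8395 → |volume| = 165.84

Directed edges: 57 total; 3 unmatched, e.g. (1.18,-0.53,5.03)→(0.51,-2.96,-0.86) → open.


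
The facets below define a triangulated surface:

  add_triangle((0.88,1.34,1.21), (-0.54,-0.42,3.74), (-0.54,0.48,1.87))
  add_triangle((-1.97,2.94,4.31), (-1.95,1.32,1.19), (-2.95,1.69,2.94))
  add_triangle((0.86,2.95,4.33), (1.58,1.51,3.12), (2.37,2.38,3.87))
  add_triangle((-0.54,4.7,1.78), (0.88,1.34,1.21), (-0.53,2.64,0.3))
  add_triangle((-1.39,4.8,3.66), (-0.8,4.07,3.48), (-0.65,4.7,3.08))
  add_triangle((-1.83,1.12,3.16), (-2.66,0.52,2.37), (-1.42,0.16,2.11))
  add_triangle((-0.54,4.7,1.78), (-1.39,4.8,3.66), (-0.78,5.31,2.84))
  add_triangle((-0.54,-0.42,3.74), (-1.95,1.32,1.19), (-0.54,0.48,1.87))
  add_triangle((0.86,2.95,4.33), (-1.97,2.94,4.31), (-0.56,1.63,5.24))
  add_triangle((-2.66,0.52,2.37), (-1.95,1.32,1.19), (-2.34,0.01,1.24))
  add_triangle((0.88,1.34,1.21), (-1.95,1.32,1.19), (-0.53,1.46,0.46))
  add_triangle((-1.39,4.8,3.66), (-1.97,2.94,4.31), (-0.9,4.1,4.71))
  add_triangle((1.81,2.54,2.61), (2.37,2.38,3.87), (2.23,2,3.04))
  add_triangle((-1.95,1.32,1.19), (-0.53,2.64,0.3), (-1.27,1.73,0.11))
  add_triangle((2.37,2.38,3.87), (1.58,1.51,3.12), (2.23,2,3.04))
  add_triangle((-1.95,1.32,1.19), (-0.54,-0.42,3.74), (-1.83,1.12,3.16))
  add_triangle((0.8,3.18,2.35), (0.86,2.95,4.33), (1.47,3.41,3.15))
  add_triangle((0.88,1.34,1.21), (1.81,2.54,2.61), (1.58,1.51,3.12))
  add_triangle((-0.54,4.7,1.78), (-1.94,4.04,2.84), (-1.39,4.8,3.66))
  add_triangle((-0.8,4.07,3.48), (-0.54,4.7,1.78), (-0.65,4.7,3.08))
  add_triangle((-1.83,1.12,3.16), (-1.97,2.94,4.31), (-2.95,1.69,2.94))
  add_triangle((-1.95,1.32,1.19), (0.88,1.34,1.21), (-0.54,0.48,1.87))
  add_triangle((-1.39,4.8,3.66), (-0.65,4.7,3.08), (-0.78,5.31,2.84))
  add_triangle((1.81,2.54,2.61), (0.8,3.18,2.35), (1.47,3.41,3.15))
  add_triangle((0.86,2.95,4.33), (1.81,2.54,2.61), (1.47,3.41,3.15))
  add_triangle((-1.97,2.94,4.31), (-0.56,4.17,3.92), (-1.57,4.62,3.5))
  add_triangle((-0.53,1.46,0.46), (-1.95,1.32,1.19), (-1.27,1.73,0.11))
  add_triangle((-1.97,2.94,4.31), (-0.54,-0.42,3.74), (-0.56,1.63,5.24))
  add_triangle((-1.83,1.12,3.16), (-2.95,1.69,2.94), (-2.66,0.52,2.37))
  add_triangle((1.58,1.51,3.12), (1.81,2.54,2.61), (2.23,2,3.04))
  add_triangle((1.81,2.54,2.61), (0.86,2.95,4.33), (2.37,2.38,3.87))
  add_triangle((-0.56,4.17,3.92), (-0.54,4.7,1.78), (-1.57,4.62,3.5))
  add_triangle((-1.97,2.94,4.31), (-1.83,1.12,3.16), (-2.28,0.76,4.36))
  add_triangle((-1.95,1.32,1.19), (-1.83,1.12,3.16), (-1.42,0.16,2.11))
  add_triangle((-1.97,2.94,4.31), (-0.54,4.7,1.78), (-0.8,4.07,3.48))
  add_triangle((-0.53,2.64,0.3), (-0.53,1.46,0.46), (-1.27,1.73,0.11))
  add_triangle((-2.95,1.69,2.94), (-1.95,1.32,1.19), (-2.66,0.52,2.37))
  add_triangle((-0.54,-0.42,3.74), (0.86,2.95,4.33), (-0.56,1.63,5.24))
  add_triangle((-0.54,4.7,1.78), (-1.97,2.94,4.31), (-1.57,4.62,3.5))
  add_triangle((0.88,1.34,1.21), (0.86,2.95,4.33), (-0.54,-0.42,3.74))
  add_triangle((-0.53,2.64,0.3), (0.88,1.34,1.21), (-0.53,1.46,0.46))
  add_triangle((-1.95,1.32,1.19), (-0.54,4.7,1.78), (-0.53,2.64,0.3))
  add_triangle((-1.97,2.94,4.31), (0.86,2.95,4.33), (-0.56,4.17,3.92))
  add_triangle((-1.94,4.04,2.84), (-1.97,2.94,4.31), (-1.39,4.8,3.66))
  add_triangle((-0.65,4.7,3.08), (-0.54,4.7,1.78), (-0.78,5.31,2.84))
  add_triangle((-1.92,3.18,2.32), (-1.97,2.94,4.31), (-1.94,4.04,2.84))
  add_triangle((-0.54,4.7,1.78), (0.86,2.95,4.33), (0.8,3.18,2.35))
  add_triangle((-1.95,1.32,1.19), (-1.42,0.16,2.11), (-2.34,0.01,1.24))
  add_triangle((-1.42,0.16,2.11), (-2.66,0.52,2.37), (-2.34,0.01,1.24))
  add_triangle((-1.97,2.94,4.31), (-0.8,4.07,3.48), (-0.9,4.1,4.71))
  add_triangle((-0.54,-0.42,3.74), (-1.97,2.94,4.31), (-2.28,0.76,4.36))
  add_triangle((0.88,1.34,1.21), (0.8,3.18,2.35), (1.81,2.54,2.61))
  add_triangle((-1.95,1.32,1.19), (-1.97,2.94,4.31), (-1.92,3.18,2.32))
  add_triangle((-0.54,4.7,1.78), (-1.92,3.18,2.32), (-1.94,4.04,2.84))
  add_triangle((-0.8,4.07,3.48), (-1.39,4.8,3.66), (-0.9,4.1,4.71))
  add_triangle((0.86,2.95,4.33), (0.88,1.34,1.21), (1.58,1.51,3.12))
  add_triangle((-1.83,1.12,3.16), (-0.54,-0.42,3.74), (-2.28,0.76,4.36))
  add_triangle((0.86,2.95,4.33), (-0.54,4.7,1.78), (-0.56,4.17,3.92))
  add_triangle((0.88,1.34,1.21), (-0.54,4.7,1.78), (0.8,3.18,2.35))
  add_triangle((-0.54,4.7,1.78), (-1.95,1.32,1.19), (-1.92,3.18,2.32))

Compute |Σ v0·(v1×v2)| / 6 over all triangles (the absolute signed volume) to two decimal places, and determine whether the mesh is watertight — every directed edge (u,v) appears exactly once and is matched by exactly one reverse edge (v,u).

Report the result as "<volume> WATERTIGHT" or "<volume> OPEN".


32.99 WATERTIGHT

Per-triangle v0·(v1×v2)/6:
  t1: -0.7020
  t2: +0.9051
  t3: +0.5336
  t4: +0.4421
  t5: +0.3668
  t6: +0.3652
  t7: +0.2993
  t8: -0.5201
  t9: +3.9607
  t10: +0.4602
  t11: -0.5393
  t12: +1.8927
  t13: +0.2043
  t14: +0.4864
  t15: +0.0693
  t16: +0.3900
  t17: +0.6582
  t18: -0.0141
  t19: +1.2692
  t20: -0.1714
  t21: +1.1074
  t22: -0.9041
  t23: +0.3823
  t24: +0.1532
  t25: +0.7139
  t26: +1.9434
  t27: -0.2766
  t28: +2.2832
  t29: +0.6496
  t30: -0.3242
  t31: +1.1196
  t32: +1.7945
  t33: +0.3997
  t34: -0.4841
  t35: -1.6463
  t36: -0.1284
  t37: +0.3999
  t38: +1.6327
  t39: -0.3642
  t40: +0.8928
  t41: -0.2589
  t42: +1.1084
  t43: +3.0543
  t44: +1.4894
  t45: +0.1016
  t46: +0.5618
  t47: +1.8569
  t48: -0.6850
  t49: +0.2116
  t50: -1.0226
  t51: +2.4729
  t52: +0.0745
  t53: +1.2996
  t54: +0.3055
  t55: +0.3931
  t56: -0.6416
  t57: -0.4473
  t58: +2.4019
  t59: +0.2866
  t60: +0.7312
Σ = +32.9941 → |volume| = 32.99

Directed edges: 180 total, each appears once with its reverse present → watertight.


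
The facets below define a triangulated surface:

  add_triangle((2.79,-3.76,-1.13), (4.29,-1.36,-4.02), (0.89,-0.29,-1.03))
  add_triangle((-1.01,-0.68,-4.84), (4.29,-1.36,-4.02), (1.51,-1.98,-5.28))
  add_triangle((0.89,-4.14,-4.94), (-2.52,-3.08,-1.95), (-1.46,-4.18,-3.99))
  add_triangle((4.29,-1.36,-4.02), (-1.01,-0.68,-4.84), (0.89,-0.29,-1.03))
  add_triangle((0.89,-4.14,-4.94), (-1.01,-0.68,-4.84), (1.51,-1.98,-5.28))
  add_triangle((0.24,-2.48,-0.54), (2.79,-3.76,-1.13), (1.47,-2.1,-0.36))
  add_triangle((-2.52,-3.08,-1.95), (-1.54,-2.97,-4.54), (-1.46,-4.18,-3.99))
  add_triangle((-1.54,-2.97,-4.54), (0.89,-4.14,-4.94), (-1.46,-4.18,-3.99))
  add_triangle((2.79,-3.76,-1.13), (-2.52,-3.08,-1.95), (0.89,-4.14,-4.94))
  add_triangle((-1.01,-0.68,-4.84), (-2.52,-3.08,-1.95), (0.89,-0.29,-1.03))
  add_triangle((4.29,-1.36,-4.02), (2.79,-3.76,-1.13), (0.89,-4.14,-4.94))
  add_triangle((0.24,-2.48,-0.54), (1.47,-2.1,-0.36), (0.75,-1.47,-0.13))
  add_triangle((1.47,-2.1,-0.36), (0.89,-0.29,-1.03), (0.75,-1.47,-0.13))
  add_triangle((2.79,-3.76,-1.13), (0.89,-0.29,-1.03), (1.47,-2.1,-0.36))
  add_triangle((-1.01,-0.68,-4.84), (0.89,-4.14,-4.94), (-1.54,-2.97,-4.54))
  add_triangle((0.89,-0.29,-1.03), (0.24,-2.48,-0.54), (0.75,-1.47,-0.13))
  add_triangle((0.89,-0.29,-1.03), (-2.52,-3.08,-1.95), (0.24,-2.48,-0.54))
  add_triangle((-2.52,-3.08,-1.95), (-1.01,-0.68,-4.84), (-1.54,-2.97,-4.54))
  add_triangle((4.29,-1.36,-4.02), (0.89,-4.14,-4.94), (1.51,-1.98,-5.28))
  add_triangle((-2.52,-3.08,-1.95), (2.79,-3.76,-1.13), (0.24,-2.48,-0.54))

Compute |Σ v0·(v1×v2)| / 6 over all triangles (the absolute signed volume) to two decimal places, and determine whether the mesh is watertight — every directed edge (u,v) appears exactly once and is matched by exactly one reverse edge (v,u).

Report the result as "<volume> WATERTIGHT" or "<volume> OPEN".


Per-triangle v0·(v1×v2)/6:
  t1: -0.4113
  t2: +3.4473
  t3: +0.6169
  t4: +0.1077
  t5: +5.3416
  t6: +0.2605
  t7: +2.0621
  t8: +3.1208
  t9: +9.7288
  t10: -2.7487
  t11: +12.5365
  t12: +0.0751
  t13: -0.0664
  t14: +0.0625
  t15: +5.2609
  t16: -0.3106
  t17: -1.5820
  t18: +2.6339
  t19: +6.2537
  t20: +1.6455
Σ = +48.0349 → |volume| = 48.03

Directed edges: 60 total, each appears once with its reverse present → watertight.

48.03 WATERTIGHT


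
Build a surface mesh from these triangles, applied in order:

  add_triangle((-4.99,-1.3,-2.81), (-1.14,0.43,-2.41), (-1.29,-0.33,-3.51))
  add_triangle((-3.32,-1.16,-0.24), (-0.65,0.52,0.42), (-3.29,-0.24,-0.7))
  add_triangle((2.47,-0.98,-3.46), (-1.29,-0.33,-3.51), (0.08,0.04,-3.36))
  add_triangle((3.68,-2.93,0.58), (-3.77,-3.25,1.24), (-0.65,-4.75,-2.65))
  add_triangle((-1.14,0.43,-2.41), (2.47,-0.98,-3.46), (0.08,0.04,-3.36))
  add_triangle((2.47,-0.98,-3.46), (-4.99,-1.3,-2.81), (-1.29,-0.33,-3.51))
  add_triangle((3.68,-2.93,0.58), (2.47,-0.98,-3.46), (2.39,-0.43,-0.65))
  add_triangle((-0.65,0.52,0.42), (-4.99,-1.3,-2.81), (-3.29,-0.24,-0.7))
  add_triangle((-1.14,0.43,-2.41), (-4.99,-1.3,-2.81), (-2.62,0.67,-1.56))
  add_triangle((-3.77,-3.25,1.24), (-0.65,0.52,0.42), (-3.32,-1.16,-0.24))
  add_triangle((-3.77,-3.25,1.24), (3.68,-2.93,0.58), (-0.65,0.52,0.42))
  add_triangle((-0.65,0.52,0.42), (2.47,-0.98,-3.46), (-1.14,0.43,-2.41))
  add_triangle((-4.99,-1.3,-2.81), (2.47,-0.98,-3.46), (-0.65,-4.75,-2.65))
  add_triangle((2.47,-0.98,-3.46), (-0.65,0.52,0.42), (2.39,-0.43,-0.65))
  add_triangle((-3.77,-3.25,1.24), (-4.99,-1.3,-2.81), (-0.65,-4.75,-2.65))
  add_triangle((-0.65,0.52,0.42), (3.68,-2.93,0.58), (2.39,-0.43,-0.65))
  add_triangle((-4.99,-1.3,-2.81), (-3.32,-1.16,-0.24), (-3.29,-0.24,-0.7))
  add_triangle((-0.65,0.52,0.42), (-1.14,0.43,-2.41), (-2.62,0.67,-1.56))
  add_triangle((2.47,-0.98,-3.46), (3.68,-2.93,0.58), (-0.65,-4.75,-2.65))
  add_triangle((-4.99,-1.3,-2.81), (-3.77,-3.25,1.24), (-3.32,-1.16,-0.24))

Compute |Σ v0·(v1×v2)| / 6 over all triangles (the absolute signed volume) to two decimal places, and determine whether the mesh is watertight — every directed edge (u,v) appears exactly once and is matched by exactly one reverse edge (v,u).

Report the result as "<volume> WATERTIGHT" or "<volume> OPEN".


82.38 OPEN

Per-triangle v0·(v1×v2)/6:
  t1: +1.6741
  t2: +0.4261
  t3: +1.2826
  t4: +15.6940
  t5: -0.1482
  t6: +3.7829
  t7: +2.8561
  t8: +0.2574
  t9: +1.9377
  t10: +1.1247
  t11: +2.0060
  t12: +0.4369
  t13: +15.3962
  t14: +0.3958
  t15: +17.1193
  t16: +0.4735
  t17: +1.1192
  t18: +0.3162
  t19: +13.9777
  t20: +2.2482
Σ = +82.3764 → |volume| = 82.38

Directed edges: 60 total; 6 unmatched, e.g. (-1.14,0.43,-2.41)→(-1.29,-0.33,-3.51) → open.


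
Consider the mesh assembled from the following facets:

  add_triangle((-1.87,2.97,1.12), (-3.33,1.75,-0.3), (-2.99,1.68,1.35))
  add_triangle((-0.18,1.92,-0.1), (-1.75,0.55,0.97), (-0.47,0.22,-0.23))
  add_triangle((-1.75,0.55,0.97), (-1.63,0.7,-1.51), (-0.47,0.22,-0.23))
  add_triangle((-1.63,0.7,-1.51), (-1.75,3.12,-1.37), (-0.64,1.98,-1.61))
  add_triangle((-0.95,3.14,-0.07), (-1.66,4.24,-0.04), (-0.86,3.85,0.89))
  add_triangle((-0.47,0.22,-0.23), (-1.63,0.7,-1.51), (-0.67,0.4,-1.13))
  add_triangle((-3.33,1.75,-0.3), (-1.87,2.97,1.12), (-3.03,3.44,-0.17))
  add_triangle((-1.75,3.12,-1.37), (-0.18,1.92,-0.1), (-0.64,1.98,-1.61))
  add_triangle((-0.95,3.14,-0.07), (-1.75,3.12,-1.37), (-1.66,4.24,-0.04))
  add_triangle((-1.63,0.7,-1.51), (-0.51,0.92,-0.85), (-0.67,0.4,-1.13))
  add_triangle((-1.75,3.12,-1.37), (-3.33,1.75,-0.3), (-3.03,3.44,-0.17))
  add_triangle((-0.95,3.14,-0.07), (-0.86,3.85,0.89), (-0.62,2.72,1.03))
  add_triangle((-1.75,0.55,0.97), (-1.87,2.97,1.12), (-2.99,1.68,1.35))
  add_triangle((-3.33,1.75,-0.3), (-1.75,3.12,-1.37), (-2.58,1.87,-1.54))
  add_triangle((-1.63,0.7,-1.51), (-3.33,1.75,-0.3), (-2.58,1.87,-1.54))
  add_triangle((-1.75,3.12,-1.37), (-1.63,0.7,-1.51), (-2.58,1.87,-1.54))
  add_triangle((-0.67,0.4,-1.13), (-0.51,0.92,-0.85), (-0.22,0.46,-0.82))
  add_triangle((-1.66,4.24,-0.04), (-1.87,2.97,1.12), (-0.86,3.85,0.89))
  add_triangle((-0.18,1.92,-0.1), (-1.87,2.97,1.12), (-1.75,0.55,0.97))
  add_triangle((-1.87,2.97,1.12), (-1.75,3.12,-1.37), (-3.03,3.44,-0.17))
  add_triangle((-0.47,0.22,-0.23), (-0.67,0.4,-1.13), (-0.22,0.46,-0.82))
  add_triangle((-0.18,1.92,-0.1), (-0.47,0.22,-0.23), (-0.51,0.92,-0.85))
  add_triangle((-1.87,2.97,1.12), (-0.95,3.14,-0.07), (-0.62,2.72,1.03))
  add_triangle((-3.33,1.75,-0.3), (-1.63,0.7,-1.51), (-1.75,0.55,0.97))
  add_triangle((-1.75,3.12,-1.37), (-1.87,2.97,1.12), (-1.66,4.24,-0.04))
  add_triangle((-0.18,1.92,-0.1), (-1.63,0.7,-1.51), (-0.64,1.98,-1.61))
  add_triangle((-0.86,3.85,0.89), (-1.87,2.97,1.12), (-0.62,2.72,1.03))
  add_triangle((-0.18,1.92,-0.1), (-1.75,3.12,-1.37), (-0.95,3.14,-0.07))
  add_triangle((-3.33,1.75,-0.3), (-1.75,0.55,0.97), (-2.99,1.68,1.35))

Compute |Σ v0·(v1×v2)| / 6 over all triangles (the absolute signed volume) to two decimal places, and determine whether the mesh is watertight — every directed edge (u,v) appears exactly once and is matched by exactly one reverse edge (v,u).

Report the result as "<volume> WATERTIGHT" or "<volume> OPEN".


11.50 OPEN

Per-triangle v0·(v1×v2)/6:
  t1: +1.7083
  t2: -0.2624
  t3: -0.0240
  t4: +0.7708
  t5: +0.2013
  t6: -0.0088
  t7: +1.2077
  t8: +0.5272
  t9: +0.2797
  t10: +0.0855
  t11: +1.3689
  t12: -0.0703
  t13: +0.2316
  t14: +1.2508
  t15: +0.5026
  t16: +0.4950
  t17: +0.0312
  t18: +0.9881
  t19: -0.1842
  t20: +1.2450
  t21: -0.0176
  t22: -0.0857
  t23: -0.6804
  t24: +0.3777
  t25: +1.0987
  t26: -0.5401
  t27: +0.3072
  t28: +0.2970
  t29: +0.4003
Σ = +11.5010 → |volume| = 11.50

Directed edges: 87 total; 9 unmatched, e.g. (-1.63,0.7,-1.51)→(-0.51,0.92,-0.85) → open.


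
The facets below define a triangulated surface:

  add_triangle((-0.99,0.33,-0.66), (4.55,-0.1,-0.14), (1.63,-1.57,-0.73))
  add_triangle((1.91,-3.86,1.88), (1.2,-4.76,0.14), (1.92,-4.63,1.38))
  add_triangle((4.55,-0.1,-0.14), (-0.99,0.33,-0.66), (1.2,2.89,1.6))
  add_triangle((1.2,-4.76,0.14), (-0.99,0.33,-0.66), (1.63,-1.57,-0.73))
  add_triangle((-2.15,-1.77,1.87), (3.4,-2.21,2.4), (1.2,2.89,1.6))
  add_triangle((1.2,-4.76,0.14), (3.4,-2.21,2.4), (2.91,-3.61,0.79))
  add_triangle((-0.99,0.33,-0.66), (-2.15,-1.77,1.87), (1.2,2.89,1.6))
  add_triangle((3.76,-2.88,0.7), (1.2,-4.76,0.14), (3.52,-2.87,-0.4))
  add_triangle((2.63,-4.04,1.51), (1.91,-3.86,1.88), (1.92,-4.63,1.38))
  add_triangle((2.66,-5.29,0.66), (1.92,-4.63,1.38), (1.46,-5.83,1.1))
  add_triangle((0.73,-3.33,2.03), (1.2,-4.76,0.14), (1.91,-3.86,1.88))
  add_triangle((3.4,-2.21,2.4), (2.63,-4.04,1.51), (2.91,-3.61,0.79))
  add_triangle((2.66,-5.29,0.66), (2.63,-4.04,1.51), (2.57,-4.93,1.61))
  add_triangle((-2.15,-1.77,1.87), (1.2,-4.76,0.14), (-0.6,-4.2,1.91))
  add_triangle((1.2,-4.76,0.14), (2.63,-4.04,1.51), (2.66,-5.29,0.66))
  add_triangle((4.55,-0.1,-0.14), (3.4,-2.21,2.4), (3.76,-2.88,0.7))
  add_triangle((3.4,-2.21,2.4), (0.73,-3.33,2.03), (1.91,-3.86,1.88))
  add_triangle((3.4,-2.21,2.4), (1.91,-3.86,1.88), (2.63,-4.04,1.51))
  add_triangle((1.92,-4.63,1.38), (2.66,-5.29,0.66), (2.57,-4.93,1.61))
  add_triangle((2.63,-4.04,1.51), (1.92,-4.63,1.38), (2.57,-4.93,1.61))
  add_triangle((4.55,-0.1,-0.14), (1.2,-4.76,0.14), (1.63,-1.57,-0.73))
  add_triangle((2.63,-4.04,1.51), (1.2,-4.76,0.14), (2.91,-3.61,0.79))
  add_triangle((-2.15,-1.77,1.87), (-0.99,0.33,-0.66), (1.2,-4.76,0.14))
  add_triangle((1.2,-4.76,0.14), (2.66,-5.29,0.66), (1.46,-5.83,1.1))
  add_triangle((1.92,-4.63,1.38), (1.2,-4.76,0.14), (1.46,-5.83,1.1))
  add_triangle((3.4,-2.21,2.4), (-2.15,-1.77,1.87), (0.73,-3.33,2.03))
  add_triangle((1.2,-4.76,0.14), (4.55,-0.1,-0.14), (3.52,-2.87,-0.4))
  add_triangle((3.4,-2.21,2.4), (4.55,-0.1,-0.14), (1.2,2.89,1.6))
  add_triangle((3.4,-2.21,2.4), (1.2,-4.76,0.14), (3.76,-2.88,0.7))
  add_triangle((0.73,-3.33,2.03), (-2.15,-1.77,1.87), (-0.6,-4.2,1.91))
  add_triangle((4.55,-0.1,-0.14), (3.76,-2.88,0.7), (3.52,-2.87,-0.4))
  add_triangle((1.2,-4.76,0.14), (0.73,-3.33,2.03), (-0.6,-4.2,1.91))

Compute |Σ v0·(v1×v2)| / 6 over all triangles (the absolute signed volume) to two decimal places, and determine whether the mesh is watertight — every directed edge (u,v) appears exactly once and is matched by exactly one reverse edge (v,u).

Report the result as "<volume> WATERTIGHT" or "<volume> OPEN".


54.45 WATERTIGHT

Per-triangle v0·(v1×v2)/6:
  t1: +0.9622
  t2: +0.1304
  t3: +1.9096
  t4: +1.1951
  t5: +8.3966
  t6: -2.1625
  t7: +2.1215
  t8: +2.5310
  t9: +0.4644
  t10: +0.9069
  t11: +1.5895
  t12: +1.3320
  t13: +0.4443
  t14: +1.2871
  t15: -0.8190
  t16: +3.9923
  t17: +1.3871
  t18: +1.2164
  t19: +0.4224
  t20: +0.0205
  t21: +2.6463
  t22: +1.3330
  t23: +2.6472
  t24: +0.9810
  t25: -0.5641
  t26: +2.7628
  t27: -1.4218
  t28: +8.1898
  t29: +4.2325
  t30: +1.5837
  t31: +2.3462
  t32: +2.3874
Σ = +54.4518 → |volume| = 54.45

Directed edges: 96 total, each appears once with its reverse present → watertight.


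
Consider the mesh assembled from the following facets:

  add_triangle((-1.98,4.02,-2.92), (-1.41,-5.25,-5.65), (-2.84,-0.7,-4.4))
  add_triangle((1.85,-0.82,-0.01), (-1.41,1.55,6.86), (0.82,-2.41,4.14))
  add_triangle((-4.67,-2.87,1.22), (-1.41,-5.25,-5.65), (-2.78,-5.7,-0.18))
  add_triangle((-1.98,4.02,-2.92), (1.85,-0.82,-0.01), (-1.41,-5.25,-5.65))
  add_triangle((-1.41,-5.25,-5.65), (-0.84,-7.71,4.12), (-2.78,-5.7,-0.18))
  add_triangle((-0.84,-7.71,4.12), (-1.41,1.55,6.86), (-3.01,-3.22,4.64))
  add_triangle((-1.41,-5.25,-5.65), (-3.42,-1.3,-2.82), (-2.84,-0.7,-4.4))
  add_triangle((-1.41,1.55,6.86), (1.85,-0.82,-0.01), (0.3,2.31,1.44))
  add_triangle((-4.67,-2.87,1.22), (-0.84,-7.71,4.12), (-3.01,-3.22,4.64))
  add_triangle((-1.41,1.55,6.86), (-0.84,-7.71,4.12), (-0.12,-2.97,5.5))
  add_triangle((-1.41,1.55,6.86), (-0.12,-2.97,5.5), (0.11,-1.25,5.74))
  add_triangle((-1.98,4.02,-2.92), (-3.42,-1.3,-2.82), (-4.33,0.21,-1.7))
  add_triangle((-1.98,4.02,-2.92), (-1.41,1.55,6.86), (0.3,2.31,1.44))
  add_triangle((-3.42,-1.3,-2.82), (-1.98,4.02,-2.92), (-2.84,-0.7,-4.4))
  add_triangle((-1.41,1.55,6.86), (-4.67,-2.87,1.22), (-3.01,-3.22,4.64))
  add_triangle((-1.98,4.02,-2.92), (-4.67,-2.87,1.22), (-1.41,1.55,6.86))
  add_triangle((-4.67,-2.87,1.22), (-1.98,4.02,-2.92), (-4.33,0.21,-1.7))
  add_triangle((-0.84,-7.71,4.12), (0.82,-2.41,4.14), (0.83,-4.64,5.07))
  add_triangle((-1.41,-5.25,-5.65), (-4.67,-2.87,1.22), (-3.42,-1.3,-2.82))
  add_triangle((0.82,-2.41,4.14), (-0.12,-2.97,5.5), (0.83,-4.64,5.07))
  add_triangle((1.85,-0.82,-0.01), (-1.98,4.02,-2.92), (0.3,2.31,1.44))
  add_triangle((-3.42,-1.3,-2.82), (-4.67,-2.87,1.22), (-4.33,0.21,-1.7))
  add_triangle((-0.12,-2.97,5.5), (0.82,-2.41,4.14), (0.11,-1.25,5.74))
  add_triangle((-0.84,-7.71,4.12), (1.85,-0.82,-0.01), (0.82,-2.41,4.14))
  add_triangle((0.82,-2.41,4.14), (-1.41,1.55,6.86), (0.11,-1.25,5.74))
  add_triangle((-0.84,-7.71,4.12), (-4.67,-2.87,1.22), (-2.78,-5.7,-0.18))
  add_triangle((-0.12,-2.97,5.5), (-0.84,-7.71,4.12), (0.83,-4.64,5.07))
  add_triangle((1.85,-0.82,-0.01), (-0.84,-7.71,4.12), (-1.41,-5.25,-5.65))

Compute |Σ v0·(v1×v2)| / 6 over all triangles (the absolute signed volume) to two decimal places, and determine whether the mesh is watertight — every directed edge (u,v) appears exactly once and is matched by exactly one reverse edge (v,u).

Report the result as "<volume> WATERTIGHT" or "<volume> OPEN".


Per-triangle v0·(v1×v2)/6:
  t1: +7.0521
  t2: +5.5060
  t3: +15.6055
  t4: +10.7905
  t5: +19.9841
  t6: +20.3483
  t7: +6.5013
  t8: +4.7504
  t9: +17.4175
  t10: +9.9500
  t11: +3.2699
  t12: +6.4500
  t13: +9.0435
  t14: +5.3208
  t15: +14.1712
  t16: +32.9250
  t17: +3.8589
  t18: -1.2911
  t19: +16.4254
  t20: +1.4369
  t21: +3.6043
  t22: +6.5314
  t23: +1.5810
  t24: +7.7312
  t25: -0.0676
  t26: +17.1922
  t27: +6.0375
  t28: +21.5540
Σ = +273.6802 → |volume| = 273.68

Directed edges: 84 total, each appears once with its reverse present → watertight.

273.68 WATERTIGHT


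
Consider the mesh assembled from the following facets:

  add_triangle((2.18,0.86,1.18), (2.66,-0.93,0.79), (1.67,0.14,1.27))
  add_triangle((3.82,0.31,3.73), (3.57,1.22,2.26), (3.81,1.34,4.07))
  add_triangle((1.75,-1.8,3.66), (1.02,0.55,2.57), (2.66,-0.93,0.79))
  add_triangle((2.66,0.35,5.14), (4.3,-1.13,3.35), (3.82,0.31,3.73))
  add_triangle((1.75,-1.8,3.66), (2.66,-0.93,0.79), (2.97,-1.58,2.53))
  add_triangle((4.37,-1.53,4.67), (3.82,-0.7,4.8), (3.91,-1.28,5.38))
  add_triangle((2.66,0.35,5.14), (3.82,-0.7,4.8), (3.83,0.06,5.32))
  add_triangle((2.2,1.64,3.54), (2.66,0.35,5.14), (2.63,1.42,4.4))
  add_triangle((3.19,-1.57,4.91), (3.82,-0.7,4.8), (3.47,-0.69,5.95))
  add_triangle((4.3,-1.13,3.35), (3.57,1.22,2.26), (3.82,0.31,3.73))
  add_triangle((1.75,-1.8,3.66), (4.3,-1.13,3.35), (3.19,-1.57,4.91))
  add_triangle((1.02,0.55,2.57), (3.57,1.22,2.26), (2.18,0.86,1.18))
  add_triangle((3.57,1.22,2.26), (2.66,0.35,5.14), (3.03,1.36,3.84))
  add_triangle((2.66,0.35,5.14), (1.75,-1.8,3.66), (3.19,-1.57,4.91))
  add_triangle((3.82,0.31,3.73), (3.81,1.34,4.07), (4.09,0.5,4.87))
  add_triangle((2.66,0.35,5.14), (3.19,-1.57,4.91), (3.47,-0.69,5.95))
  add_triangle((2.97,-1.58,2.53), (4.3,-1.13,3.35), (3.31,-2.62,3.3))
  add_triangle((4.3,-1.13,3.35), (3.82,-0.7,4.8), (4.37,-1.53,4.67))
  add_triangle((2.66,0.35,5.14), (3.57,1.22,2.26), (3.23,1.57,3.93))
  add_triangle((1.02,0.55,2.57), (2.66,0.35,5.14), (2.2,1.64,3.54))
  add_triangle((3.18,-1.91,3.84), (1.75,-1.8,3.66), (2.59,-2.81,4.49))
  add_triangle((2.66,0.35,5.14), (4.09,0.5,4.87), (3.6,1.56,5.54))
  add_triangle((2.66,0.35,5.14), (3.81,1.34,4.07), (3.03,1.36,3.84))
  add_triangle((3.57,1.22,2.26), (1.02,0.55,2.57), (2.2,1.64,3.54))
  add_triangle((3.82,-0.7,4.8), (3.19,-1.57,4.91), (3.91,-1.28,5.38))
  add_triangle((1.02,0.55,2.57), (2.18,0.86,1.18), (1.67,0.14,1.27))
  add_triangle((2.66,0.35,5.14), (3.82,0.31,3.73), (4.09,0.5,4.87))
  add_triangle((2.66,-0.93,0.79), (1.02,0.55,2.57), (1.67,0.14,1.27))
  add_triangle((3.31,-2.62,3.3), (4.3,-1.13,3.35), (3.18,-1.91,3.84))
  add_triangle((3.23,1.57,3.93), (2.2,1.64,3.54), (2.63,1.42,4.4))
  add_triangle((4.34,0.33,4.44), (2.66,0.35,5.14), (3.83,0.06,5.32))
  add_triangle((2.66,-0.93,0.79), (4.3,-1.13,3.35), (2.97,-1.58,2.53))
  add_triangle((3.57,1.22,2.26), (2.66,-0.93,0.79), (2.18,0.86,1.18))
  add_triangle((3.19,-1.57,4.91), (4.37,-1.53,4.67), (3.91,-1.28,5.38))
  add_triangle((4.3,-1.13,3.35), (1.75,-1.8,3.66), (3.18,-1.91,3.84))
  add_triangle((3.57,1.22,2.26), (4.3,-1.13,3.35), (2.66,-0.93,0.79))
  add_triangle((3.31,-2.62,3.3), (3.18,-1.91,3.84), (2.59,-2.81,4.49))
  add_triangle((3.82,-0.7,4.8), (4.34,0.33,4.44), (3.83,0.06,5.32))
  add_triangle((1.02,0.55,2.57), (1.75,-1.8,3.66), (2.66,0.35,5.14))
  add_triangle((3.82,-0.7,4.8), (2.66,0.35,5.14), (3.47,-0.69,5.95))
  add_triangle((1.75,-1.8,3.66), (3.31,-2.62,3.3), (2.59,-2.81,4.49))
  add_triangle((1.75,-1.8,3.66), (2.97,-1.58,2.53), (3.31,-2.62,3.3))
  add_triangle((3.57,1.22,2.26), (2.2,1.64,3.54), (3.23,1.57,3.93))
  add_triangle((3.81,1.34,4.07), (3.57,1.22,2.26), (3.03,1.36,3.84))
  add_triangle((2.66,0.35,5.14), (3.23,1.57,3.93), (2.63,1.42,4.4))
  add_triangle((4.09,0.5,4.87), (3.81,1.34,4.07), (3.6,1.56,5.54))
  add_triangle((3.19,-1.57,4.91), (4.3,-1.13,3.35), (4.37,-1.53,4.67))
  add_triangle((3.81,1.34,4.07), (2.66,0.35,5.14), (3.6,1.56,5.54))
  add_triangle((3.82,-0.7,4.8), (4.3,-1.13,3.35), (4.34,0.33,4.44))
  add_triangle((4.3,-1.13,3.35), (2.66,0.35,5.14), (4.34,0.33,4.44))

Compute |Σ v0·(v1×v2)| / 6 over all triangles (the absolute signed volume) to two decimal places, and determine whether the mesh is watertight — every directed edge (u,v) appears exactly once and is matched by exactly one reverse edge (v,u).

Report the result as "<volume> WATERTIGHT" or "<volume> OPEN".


19.60 WATERTIGHT

Per-triangle v0·(v1×v2)/6:
  t1: -0.3857
  t2: +1.0117
  t3: -2.4564
  t4: +2.3217
  t5: +0.1140
  t6: +0.5114
  t7: +0.6013
  t8: +0.0698
  t9: +0.9664
  t10: +1.6570
  t11: +1.1245
  t12: +0.1557
  t13: -1.3066
  t14: +1.3744
  t15: +0.5377
  t16: +0.0287
  t17: +0.1422
  t18: +0.7744
  t19: +1.5857
  t20: +0.4897
  t21: +0.4876
  t22: +1.4848
  t23: +0.6539
  t24: -0.7596
  t25: +0.0305
  t26: -0.4000
  t27: +0.1973
  t28: -0.4164
  t29: +1.1537
  t30: +0.3028
  t31: +0.5543
  t32: +0.7705
  t33: +0.2801
  t34: +0.4938
  t35: +0.4596
  t36: +2.0696
  t37: +0.9197
  t38: +0.8551
  t39: +0.5905
  t40: +0.9096
  t41: -0.3663
  t42: -0.7159
  t43: +0.4007
  t44: +0.2767
  t45: +0.7543
  t46: +1.1032
  t47: +0.0005
  t48: -1.0589
  t49: +1.6916
  t50: -2.4369
Σ = +19.6038 → |volume| = 19.60

Directed edges: 150 total, each appears once with its reverse present → watertight.


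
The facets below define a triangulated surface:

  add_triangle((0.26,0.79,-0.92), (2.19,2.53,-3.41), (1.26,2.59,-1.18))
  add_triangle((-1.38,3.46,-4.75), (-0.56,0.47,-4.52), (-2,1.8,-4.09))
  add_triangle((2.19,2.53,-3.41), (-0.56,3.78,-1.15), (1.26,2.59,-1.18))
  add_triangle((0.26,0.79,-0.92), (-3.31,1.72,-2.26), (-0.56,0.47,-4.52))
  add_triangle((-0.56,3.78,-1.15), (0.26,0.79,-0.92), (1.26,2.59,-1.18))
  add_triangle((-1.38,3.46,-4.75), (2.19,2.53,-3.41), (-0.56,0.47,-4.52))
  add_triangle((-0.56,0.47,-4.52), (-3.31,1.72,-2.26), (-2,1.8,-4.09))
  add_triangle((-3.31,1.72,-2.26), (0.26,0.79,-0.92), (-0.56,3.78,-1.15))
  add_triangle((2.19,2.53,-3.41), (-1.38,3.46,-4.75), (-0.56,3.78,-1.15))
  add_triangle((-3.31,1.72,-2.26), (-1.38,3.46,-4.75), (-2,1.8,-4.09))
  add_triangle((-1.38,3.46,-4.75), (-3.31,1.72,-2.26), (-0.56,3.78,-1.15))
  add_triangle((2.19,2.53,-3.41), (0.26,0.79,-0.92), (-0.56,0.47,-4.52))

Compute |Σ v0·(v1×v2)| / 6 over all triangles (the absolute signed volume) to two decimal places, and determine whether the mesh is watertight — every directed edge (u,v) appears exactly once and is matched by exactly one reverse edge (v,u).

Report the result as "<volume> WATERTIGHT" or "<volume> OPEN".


Per-triangle v0·(v1×v2)/6:
  t1: -0.3530
  t2: +2.5170
  t3: +2.1006
  t4: -2.0033
  t5: -0.6107
  t6: +7.1346
  t7: +1.4674
  t8: -1.7207
  t9: +7.4171
  t10: +2.5245
  t11: +6.1675
  t12: -0.7536
Σ = +23.8874 → |volume| = 23.89

Directed edges: 36 total, each appears once with its reverse present → watertight.

23.89 WATERTIGHT


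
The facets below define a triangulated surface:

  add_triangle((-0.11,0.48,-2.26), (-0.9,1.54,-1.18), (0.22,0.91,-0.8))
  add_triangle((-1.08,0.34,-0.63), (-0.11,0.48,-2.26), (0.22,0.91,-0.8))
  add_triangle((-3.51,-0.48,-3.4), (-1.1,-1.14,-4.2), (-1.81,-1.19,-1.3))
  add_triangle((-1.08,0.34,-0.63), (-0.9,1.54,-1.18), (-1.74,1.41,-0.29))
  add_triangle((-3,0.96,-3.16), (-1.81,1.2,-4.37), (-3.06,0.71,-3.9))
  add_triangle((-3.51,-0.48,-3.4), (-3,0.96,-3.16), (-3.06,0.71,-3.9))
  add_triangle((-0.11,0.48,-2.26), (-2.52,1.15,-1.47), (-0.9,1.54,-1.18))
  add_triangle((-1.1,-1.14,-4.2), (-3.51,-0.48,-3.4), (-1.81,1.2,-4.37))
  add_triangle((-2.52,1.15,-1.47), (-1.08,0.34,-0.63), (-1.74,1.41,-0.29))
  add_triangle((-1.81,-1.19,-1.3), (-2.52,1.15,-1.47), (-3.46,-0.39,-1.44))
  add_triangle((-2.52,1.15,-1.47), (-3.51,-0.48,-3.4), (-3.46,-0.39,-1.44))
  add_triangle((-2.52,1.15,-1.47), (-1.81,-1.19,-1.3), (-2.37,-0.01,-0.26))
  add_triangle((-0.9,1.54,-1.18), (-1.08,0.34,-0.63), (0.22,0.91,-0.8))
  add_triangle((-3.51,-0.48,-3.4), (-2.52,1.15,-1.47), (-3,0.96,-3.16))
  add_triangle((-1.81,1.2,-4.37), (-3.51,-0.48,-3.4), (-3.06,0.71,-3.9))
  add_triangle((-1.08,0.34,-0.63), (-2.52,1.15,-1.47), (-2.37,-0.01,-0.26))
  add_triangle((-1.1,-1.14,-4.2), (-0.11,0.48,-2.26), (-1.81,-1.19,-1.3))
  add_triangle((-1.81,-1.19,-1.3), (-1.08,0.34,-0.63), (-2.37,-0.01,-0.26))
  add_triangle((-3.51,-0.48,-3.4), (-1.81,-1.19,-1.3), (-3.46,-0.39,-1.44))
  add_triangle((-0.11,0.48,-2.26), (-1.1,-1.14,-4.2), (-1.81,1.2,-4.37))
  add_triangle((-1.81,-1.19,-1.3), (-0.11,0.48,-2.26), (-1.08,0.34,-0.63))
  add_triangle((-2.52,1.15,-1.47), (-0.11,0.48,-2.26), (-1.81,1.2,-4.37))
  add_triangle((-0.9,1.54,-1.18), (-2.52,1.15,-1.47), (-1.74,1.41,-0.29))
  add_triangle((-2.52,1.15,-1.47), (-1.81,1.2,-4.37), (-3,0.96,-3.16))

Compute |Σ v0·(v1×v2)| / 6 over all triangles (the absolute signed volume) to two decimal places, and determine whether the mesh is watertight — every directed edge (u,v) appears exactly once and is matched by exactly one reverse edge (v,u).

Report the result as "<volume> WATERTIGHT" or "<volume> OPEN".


13.80 WATERTIGHT

Per-triangle v0·(v1×v2)/6:
  t1: +0.3606
  t2: -0.3126
  t3: +1.9906
  t4: -0.2657
  t5: +0.5417
  t6: +0.5825
  t7: +0.9232
  t8: +4.1691
  t9: +0.0465
  t10: -0.6916
  t11: +1.6241
  t12: +1.0624
  t13: -0.0945
  t14: +1.0005
  t15: +0.9349
  t16: -0.0721
  t17: -0.8424
  t18: -0.3888
  t19: +1.0760
  t20: +1.3143
  t21: -0.7151
  t22: +0.2533
  t23: +0.5133
  t24: +0.7909
Σ = +13.8012 → |volume| = 13.80

Directed edges: 72 total, each appears once with its reverse present → watertight.
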